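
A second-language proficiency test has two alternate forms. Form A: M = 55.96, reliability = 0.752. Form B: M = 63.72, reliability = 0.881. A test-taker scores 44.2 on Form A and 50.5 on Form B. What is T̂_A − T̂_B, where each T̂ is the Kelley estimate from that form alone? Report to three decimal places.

-4.957

T̂_A = 0.752(44.2) + 0.248(55.96) = 47.11648
T̂_B = 0.881(50.5) + 0.119(63.72) = 52.07318
T̂_A − T̂_B = -4.95670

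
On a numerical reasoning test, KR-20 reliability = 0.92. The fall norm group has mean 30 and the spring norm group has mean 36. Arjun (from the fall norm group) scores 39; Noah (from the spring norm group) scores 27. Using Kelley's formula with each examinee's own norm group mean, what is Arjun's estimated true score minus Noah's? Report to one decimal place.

T̂_Arjun = 0.92(39) + 0.08(30) = 38.280
T̂_Noah = 0.92(27) + 0.08(36) = 27.720
Difference = 38.280 − 27.720 = 10.560

10.6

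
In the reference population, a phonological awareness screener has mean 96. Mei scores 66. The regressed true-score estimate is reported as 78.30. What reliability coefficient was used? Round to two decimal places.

0.59

T̂ = ρX + (1 − ρ)μ  ⇒  T̂ − μ = ρ(X − μ)
ρ = (T̂ − μ)/(X − μ) = (78.30 − 96) / (66 − 96) = -17.70 / -30.0 = 0.5900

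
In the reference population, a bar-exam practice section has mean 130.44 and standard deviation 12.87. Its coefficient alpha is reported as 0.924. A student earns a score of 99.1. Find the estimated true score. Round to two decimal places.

Weight the observed score by reliability and the mean by (1 − reliability): T̂ = 0.924·99.1 + 0.076·130.44 = 91.5684 + 9.91344 = 101.482.

101.48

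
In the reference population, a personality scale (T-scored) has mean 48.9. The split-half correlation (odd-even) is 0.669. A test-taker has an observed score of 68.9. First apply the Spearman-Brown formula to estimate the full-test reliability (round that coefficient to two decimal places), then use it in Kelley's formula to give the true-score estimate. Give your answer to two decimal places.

64.90

Spearman-Brown: ρ = 2r/(1 + r) = 2(0.669)/(1 + 0.669) = 1.3380/1.669 = 0.8017 → 0.80
Kelley's formula gives T̂ = 0.80·68.9 + 0.20·48.9 = 55.120 + 9.780 = 64.900.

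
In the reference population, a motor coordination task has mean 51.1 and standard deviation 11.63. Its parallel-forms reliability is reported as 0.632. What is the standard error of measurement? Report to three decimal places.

7.055

SEM = SD · √(1 − ρ) = 11.63 × √0.368 = 11.63 × 0.6066 = 7.0551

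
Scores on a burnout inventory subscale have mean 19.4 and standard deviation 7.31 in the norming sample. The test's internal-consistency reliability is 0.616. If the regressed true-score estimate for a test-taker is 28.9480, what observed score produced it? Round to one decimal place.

T̂ = ρX + (1 − ρ)μ  ⇒  X = (T̂ − (1 − ρ)μ) / ρ
X = (28.9480 − 0.384 × 19.4) / 0.616 = (28.9480 − 7.4496) / 0.616 = 21.4984 / 0.616 = 34.900

34.9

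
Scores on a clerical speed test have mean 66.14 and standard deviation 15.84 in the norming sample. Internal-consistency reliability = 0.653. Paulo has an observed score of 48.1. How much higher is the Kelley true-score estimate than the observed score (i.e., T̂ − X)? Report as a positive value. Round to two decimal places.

6.26

Kelley's formula gives T̂ = 0.653·48.1 + 0.347·66.14 = 31.4093 + 22.95058 = 54.3599.
T̂ − X = 54.360 − 48.1 = 6.260 → 6.26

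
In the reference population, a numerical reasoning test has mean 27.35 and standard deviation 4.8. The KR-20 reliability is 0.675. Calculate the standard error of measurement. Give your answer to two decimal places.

2.74

SEM = SD · √(1 − ρ) = 4.8 × √0.325 = 4.8 × 0.5701 = 2.736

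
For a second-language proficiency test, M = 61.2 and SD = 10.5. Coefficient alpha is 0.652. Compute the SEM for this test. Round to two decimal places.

SEM = SD · √(1 − ρ) = 10.5 × √0.348 = 10.5 × 0.5899 = 6.194

6.19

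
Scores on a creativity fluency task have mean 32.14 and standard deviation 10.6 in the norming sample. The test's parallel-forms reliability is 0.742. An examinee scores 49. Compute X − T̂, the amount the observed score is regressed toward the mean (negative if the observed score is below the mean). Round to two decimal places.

4.35

T̂ = 0.742(49) + 0.258(32.14) = 36.358 + 8.29212 = 44.6501 → 44.650
X − T̂ = 49 − 44.650 = 4.350 → 4.35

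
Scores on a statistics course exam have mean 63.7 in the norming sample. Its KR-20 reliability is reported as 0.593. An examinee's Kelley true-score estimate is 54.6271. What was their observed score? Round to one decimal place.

T̂ = ρX + (1 − ρ)μ  ⇒  X = (T̂ − (1 − ρ)μ) / ρ
X = (54.6271 − 0.407 × 63.7) / 0.593 = (54.6271 − 25.9259) / 0.593 = 28.7012 / 0.593 = 48.400

48.4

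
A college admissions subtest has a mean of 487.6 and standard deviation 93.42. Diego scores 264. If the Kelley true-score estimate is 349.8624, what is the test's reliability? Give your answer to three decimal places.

0.616

T̂ = ρX + (1 − ρ)μ  ⇒  T̂ − μ = ρ(X − μ)
ρ = (T̂ − μ)/(X − μ) = (349.8624 − 487.6) / (264 − 487.6) = -137.7376 / -223.6 = 0.61600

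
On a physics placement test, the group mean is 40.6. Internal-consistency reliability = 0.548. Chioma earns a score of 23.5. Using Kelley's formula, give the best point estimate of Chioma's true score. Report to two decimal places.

T̂ = ρX + (1 − ρ)μ
  = 0.548 × 23.5 + 0.452 × 40.6
  = 12.8780 + 18.3512
  = 31.229
  ≈ 31.23

31.23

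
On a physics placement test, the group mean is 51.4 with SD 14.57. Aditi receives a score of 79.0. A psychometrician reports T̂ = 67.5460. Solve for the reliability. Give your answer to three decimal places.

0.585

T̂ = ρX + (1 − ρ)μ  ⇒  T̂ − μ = ρ(X − μ)
ρ = (T̂ − μ)/(X − μ) = (67.5460 − 51.4) / (79.0 − 51.4) = 16.1460 / 27.6 = 0.58500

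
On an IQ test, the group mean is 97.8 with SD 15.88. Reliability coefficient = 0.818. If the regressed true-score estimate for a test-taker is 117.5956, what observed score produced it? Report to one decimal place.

122.0

T̂ = ρX + (1 − ρ)μ  ⇒  X = (T̂ − (1 − ρ)μ) / ρ
X = (117.5956 − 0.182 × 97.8) / 0.818 = (117.5956 − 17.7996) / 0.818 = 99.7960 / 0.818 = 122.000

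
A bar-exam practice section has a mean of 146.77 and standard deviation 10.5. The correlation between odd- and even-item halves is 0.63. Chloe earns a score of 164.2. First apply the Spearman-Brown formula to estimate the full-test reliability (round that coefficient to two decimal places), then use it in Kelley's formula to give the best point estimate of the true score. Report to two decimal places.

160.19

Spearman-Brown: ρ = 2r/(1 + r) = 2(0.63)/(1 + 0.63) = 1.260/1.63 = 0.7730 → 0.77
T̂ = 0.77(164.2) + 0.23(146.77) = 126.434 + 33.7571 = 160.191 → 160.19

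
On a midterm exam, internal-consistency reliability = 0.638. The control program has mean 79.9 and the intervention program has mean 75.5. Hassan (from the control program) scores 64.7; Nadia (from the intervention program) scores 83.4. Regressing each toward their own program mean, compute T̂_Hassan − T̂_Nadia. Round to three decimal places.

-10.338

T̂_Hassan = 0.638(64.7) + 0.362(79.9) = 70.20240
T̂_Nadia = 0.638(83.4) + 0.362(75.5) = 80.54020
Difference = 70.20240 − 80.54020 = -10.33780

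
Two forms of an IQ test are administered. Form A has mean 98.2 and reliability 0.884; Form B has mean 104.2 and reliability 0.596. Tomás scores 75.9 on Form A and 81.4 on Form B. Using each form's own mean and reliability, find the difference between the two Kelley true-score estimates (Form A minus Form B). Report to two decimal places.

T̂_A = 0.884(75.9) + 0.116(98.2) = 78.4868
T̂_B = 0.596(81.4) + 0.404(104.2) = 90.6112
T̂_A − T̂_B = -12.1244

-12.12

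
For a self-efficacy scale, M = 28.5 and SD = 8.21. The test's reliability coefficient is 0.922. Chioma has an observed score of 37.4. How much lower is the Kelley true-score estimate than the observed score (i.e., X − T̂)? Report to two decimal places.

0.69

T̂ = 0.922(37.4) + 0.078(28.5) = 34.4828 + 2.2230 = 36.7058 → 36.706
X − T̂ = 37.4 − 36.706 = 0.694 → 0.69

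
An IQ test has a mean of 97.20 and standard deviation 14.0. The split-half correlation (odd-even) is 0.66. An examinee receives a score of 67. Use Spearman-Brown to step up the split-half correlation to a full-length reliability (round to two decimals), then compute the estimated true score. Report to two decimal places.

Spearman-Brown: ρ = 2r/(1 + r) = 2(0.66)/(1 + 0.66) = 1.320/1.66 = 0.7952 → 0.80
T̂ = 0.80(67) + 0.20(97.20) = 53.60 + 19.4400 = 73.040 → 73.04

73.04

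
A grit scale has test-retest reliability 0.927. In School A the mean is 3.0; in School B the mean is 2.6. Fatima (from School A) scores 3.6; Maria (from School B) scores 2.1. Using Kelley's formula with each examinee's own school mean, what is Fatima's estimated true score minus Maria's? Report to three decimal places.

1.420

T̂_Fatima = 0.927(3.6) + 0.073(3.0) = 3.55620
T̂_Maria = 0.927(2.1) + 0.073(2.6) = 2.13650
Difference = 3.55620 − 2.13650 = 1.41970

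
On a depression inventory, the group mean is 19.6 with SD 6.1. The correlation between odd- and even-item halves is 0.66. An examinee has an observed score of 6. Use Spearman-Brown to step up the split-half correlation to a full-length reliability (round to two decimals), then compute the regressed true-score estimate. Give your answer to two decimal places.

8.72

Spearman-Brown: ρ = 2r/(1 + r) = 2(0.66)/(1 + 0.66) = 1.320/1.66 = 0.7952 → 0.80
T̂ = 0.80(6) + 0.20(19.6) = 4.80 + 3.920 = 8.720 → 8.72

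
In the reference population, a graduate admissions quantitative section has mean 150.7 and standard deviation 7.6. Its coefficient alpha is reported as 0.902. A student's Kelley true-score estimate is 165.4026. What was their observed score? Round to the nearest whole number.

167

T̂ = ρX + (1 − ρ)μ  ⇒  X = (T̂ − (1 − ρ)μ) / ρ
X = (165.4026 − 0.098 × 150.7) / 0.902 = (165.4026 − 14.7686) / 0.902 = 150.6340 / 0.902 = 167.00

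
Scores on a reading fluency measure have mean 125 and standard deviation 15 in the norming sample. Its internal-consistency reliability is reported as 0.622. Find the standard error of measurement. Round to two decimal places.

SEM = SD · √(1 − ρ) = 15 × √0.378 = 15 × 0.6148 = 9.222

9.22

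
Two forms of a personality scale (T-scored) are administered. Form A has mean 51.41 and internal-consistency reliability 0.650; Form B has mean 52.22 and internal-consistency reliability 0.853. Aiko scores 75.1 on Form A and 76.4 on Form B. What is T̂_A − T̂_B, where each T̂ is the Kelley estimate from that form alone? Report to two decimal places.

T̂_A = 0.650(75.1) + 0.350(51.41) = 66.8085
T̂_B = 0.853(76.4) + 0.147(52.22) = 72.8455
T̂_A − T̂_B = -6.0370

-6.04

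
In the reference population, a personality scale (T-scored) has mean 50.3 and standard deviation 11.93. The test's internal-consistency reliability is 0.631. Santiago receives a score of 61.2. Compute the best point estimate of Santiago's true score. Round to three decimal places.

Regress the observed score toward the mean by the unreliability: T̂ = 0.631·61.2 + 0.369·50.3 = 38.6172 + 18.5607 = 57.1779.

57.178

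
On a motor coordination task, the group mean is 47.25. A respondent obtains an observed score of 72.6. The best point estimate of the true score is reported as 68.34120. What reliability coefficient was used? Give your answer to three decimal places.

T̂ = ρX + (1 − ρ)μ  ⇒  T̂ − μ = ρ(X − μ)
ρ = (T̂ − μ)/(X − μ) = (68.34120 − 47.25) / (72.6 − 47.25) = 21.09120 / 25.35 = 0.83200

0.832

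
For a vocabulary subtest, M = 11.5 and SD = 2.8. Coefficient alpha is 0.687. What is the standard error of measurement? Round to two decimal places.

1.57

SEM = SD · √(1 − ρ) = 2.8 × √0.313 = 2.8 × 0.5595 = 1.566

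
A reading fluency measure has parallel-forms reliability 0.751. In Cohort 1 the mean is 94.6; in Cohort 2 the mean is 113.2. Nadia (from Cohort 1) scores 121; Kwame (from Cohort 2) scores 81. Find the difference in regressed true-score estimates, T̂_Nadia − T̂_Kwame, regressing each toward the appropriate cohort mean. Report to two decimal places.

25.41

T̂_Nadia = 0.751(121) + 0.249(94.6) = 114.4264
T̂_Kwame = 0.751(81) + 0.249(113.2) = 89.0178
Difference = 114.4264 − 89.0178 = 25.4086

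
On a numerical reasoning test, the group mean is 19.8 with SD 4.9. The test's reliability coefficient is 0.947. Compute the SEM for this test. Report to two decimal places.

1.13

SEM = SD · √(1 − ρ) = 4.9 × √0.053 = 4.9 × 0.2302 = 1.128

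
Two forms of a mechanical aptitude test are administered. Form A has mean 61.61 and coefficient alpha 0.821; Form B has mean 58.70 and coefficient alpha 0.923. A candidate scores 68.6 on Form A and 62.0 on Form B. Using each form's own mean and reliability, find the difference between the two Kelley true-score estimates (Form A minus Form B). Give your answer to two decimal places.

T̂_A = 0.821(68.6) + 0.179(61.61) = 67.3488
T̂_B = 0.923(62.0) + 0.077(58.70) = 61.7459
T̂_A − T̂_B = 5.6029

5.60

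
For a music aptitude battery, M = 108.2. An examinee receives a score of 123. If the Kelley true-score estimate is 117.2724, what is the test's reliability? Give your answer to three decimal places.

0.613

T̂ = ρX + (1 − ρ)μ  ⇒  T̂ − μ = ρ(X − μ)
ρ = (T̂ − μ)/(X − μ) = (117.2724 − 108.2) / (123 − 108.2) = 9.0724 / 14.8 = 0.61300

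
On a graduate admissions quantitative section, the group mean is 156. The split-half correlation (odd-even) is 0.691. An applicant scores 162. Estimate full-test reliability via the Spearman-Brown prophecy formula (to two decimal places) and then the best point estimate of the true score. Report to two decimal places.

160.92

Spearman-Brown: ρ = 2r/(1 + r) = 2(0.691)/(1 + 0.691) = 1.3820/1.691 = 0.8173 → 0.82
T̂ = 0.82(162) + 0.18(156) = 132.84 + 28.08 = 160.920 → 160.92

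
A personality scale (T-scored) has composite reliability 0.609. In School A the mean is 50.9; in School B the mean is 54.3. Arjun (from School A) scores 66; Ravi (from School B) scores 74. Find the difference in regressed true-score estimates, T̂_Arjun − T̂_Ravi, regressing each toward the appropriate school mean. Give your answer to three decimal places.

T̂_Arjun = 0.609(66) + 0.391(50.9) = 60.09590
T̂_Ravi = 0.609(74) + 0.391(54.3) = 66.29730
Difference = 60.09590 − 66.29730 = -6.20140

-6.201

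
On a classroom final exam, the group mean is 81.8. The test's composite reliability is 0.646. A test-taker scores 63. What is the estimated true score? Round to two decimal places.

69.66

Regress the observed score toward the mean by the unreliability: T̂ = 0.646·63 + 0.354·81.8 = 40.698 + 28.9572 = 69.655.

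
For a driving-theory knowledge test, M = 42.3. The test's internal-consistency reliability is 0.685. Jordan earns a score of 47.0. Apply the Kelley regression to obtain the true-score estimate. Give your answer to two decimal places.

T̂ = 0.685(47.0) + 0.315(42.3) = 32.1950 + 13.3245 = 45.520 → 45.52

45.52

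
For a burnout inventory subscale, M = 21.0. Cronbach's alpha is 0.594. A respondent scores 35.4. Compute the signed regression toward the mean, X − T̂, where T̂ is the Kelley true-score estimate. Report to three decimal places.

5.846

Weight the observed score by reliability and the mean by (1 − reliability): T̂ = 0.594·35.4 + 0.406·21.0 = 21.0276 + 8.5260 = 29.55360.
X − T̂ = 35.4 − 29.5536 = 5.8464 → 5.846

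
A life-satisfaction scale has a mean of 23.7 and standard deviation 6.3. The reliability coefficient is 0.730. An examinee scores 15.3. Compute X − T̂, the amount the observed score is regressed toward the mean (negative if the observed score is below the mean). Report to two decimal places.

-2.27

T̂ = 0.730(15.3) + 0.270(23.7) = 11.1690 + 6.3990 = 17.5680 → 17.568
X − T̂ = 15.3 − 17.568 = -2.268 → -2.27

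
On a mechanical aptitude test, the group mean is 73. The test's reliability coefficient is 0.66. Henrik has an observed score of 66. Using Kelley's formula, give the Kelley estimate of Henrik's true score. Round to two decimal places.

68.38

T̂ = 0.66(66) + 0.34(73) = 43.56 + 24.82 = 68.380 → 68.38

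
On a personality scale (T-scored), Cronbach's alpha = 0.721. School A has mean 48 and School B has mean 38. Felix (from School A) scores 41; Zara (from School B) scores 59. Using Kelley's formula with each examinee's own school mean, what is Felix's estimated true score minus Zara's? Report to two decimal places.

-10.19

T̂_Felix = 0.721(41) + 0.279(48) = 42.9530
T̂_Zara = 0.721(59) + 0.279(38) = 53.1410
Difference = 42.9530 − 53.1410 = -10.1880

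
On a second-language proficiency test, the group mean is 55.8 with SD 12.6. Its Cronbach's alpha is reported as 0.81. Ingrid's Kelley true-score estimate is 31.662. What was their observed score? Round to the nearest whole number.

T̂ = ρX + (1 − ρ)μ  ⇒  X = (T̂ − (1 − ρ)μ) / ρ
X = (31.662 − 0.19 × 55.8) / 0.81 = (31.662 − 10.602) / 0.81 = 21.060 / 0.81 = 26.00

26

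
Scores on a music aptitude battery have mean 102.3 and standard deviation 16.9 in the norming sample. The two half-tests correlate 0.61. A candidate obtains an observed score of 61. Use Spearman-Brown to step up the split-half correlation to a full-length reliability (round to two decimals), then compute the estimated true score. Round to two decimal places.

Spearman-Brown: ρ = 2r/(1 + r) = 2(0.61)/(1 + 0.61) = 1.220/1.61 = 0.7578 → 0.76
T̂ = ρX + (1 − ρ)μ
  = 0.76 × 61 + 0.24 × 102.3
  = 46.36 + 24.552
  = 70.912
  ≈ 70.91

70.91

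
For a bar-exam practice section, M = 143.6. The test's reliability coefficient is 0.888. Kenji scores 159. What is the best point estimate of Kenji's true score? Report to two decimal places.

157.28

T̂ = 0.888(159) + 0.112(143.6) = 141.192 + 16.0832 = 157.275 → 157.28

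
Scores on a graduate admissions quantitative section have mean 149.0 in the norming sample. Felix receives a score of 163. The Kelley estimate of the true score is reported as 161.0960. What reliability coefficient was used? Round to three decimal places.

0.864

T̂ = ρX + (1 − ρ)μ  ⇒  T̂ − μ = ρ(X − μ)
ρ = (T̂ − μ)/(X − μ) = (161.0960 − 149.0) / (163 − 149.0) = 12.0960 / 14.0 = 0.86400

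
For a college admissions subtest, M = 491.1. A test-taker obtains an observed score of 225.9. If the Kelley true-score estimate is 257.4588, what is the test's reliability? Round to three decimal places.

T̂ = ρX + (1 − ρ)μ  ⇒  T̂ − μ = ρ(X − μ)
ρ = (T̂ − μ)/(X − μ) = (257.4588 − 491.1) / (225.9 − 491.1) = -233.6412 / -265.2 = 0.88100

0.881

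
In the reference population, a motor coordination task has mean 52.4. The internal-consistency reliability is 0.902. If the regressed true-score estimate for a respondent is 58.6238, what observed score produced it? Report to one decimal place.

59.3

T̂ = ρX + (1 − ρ)μ  ⇒  X = (T̂ − (1 − ρ)μ) / ρ
X = (58.6238 − 0.098 × 52.4) / 0.902 = (58.6238 − 5.1352) / 0.902 = 53.4886 / 0.902 = 59.300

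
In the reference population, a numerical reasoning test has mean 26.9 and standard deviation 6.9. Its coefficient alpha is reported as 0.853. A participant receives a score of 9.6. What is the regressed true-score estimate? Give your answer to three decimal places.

Kelley's formula gives T̂ = 0.853·9.6 + 0.147·26.9 = 8.1888 + 3.9543 = 12.1431.

12.143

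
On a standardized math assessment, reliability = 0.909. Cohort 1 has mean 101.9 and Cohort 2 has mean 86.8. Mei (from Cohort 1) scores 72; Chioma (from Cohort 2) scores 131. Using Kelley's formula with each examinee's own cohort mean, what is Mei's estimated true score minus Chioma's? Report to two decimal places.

-52.26

T̂_Mei = 0.909(72) + 0.091(101.9) = 74.7209
T̂_Chioma = 0.909(131) + 0.091(86.8) = 126.9778
Difference = 74.7209 − 126.9778 = -52.2569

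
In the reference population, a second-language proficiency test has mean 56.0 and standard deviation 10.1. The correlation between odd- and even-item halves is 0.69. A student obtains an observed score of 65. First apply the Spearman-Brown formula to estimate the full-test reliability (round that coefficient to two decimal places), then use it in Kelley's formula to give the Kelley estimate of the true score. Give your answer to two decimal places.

Spearman-Brown: ρ = 2r/(1 + r) = 2(0.69)/(1 + 0.69) = 1.380/1.69 = 0.8166 → 0.82
Kelley's formula gives T̂ = 0.82·65 + 0.18·56.0 = 53.30 + 10.080 = 63.380.

63.38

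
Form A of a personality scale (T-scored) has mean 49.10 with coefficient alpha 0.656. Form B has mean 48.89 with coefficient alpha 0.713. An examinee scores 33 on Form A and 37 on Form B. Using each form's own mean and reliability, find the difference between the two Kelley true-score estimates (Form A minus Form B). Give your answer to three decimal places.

-1.874

T̂_A = 0.656(33) + 0.344(49.10) = 38.53840
T̂_B = 0.713(37) + 0.287(48.89) = 40.41243
T̂_A − T̂_B = -1.87403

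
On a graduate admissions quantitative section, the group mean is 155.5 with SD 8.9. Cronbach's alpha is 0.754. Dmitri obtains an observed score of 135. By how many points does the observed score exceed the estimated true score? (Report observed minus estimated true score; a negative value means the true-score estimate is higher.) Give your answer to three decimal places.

Regress the observed score toward the mean by the unreliability: T̂ = 0.754·135 + 0.246·155.5 = 101.790 + 38.2530 = 140.04300.
X − T̂ = 135 − 140.0430 = -5.0430 → -5.043

-5.043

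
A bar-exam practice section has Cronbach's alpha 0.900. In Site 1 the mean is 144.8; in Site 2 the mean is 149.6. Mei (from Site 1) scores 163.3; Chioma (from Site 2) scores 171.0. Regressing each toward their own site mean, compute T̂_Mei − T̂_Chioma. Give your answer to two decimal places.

T̂_Mei = 0.900(163.3) + 0.100(144.8) = 161.4500
T̂_Chioma = 0.900(171.0) + 0.100(149.6) = 168.8600
Difference = 161.4500 − 168.8600 = -7.4100

-7.41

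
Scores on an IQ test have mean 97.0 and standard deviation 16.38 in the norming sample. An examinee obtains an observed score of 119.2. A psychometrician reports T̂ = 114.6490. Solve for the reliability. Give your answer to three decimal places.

T̂ = ρX + (1 − ρ)μ  ⇒  T̂ − μ = ρ(X − μ)
ρ = (T̂ − μ)/(X − μ) = (114.6490 − 97.0) / (119.2 − 97.0) = 17.6490 / 22.2 = 0.79500

0.795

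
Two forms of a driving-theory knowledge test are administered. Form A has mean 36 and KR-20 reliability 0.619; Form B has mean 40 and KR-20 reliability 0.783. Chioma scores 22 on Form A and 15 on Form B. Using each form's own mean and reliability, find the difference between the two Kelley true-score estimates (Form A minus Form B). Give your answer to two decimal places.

6.91

T̂_A = 0.619(22) + 0.381(36) = 27.3340
T̂_B = 0.783(15) + 0.217(40) = 20.4250
T̂_A − T̂_B = 6.9090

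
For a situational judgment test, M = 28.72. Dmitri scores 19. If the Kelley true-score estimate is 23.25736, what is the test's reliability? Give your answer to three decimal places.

0.562

T̂ = ρX + (1 − ρ)μ  ⇒  T̂ − μ = ρ(X − μ)
ρ = (T̂ − μ)/(X − μ) = (23.25736 − 28.72) / (19 − 28.72) = -5.46264 / -9.72 = 0.56200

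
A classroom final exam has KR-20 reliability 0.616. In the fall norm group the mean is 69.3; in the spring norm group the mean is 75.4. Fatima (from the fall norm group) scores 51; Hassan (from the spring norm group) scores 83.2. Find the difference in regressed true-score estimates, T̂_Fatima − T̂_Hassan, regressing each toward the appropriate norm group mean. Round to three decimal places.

-22.178

T̂_Fatima = 0.616(51) + 0.384(69.3) = 58.02720
T̂_Hassan = 0.616(83.2) + 0.384(75.4) = 80.20480
Difference = 58.02720 − 80.20480 = -22.17760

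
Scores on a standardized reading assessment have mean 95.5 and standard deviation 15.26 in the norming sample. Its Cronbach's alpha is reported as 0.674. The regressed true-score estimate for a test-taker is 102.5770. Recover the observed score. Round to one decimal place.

106.0

T̂ = ρX + (1 − ρ)μ  ⇒  X = (T̂ − (1 − ρ)μ) / ρ
X = (102.5770 − 0.326 × 95.5) / 0.674 = (102.5770 − 31.1330) / 0.674 = 71.4440 / 0.674 = 106.000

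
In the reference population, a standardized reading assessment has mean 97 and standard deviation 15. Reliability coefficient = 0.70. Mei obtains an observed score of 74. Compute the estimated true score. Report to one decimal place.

Kelley's formula gives T̂ = 0.70·74 + 0.30·97 = 51.80 + 29.10 = 80.90.

80.9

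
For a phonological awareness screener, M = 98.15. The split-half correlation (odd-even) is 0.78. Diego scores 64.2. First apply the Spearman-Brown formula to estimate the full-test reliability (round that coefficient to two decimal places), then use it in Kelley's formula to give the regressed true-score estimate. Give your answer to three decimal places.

68.274

Spearman-Brown: ρ = 2r/(1 + r) = 2(0.78)/(1 + 0.78) = 1.560/1.78 = 0.8764 → 0.88
Kelley's formula gives T̂ = 0.88·64.2 + 0.12·98.15 = 56.496 + 11.7780 = 68.2740.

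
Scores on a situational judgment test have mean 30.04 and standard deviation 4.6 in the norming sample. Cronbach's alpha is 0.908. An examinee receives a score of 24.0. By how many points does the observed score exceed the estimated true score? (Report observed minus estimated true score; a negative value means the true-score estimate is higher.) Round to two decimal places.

T̂ = 0.908(24.0) + 0.092(30.04) = 21.7920 + 2.76368 = 24.5557 → 24.556
X − T̂ = 24.0 − 24.556 = -0.556 → -0.56

-0.56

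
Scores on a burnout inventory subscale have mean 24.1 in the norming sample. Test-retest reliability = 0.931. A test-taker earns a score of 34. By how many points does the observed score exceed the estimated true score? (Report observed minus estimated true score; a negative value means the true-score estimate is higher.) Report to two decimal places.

Weight the observed score by reliability and the mean by (1 − reliability): T̂ = 0.931·34 + 0.069·24.1 = 31.654 + 1.6629 = 33.3169.
X − T̂ = 34 − 33.317 = 0.683 → 0.68

0.68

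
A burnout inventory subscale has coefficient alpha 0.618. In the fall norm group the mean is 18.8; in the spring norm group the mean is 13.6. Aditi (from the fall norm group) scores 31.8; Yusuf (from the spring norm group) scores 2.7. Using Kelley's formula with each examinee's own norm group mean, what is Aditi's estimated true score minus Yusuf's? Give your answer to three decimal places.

19.970

T̂_Aditi = 0.618(31.8) + 0.382(18.8) = 26.83400
T̂_Yusuf = 0.618(2.7) + 0.382(13.6) = 6.86380
Difference = 26.83400 − 6.86380 = 19.97020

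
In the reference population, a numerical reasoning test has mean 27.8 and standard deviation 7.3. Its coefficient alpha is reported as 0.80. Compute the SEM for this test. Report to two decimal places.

SEM = SD · √(1 − ρ) = 7.3 × √0.20 = 7.3 × 0.4472 = 3.265

3.26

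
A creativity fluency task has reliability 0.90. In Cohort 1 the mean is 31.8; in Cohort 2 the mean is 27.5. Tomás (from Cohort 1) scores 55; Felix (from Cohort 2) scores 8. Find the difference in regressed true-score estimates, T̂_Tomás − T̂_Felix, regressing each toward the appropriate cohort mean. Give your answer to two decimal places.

T̂_Tomás = 0.90(55) + 0.10(31.8) = 52.6800
T̂_Felix = 0.90(8) + 0.10(27.5) = 9.9500
Difference = 52.6800 − 9.9500 = 42.7300

42.73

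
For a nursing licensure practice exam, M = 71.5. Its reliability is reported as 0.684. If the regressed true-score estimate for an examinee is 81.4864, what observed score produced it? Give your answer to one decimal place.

T̂ = ρX + (1 − ρ)μ  ⇒  X = (T̂ − (1 − ρ)μ) / ρ
X = (81.4864 − 0.316 × 71.5) / 0.684 = (81.4864 − 22.5940) / 0.684 = 58.8924 / 0.684 = 86.100

86.1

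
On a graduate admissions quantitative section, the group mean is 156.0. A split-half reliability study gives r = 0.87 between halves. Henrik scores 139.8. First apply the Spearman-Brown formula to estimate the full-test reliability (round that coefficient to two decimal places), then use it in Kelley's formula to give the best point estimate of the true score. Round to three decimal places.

140.934

Spearman-Brown: ρ = 2r/(1 + r) = 2(0.87)/(1 + 0.87) = 1.740/1.87 = 0.9305 → 0.93
Kelley's formula gives T̂ = 0.93·139.8 + 0.07·156.0 = 130.014 + 10.920 = 140.9340.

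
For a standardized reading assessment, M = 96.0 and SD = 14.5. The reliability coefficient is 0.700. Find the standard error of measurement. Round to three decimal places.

7.942

SEM = SD · √(1 − ρ) = 14.5 × √0.300 = 14.5 × 0.5477 = 7.9420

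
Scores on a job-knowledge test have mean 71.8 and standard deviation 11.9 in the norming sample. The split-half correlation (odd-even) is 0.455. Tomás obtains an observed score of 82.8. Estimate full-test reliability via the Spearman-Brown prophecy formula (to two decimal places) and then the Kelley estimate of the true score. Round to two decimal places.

Spearman-Brown: ρ = 2r/(1 + r) = 2(0.455)/(1 + 0.455) = 0.9100/1.455 = 0.6254 → 0.63
T̂ = ρX + (1 − ρ)μ
  = 0.63 × 82.8 + 0.37 × 71.8
  = 52.164 + 26.566
  = 78.730
  ≈ 78.73

78.73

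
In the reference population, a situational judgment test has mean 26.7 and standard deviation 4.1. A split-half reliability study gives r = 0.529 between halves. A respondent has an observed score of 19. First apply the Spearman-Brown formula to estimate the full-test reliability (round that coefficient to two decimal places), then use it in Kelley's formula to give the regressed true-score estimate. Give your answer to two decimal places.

21.39

Spearman-Brown: ρ = 2r/(1 + r) = 2(0.529)/(1 + 0.529) = 1.0580/1.529 = 0.6920 → 0.69
T̂ = ρX + (1 − ρ)μ
  = 0.69 × 19 + 0.31 × 26.7
  = 13.11 + 8.277
  = 21.387
  ≈ 21.39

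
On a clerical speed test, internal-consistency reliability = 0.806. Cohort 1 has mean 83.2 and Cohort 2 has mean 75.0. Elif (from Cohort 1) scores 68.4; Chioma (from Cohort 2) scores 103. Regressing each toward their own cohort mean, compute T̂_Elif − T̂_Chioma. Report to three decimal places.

-26.297

T̂_Elif = 0.806(68.4) + 0.194(83.2) = 71.27120
T̂_Chioma = 0.806(103) + 0.194(75.0) = 97.56800
Difference = 71.27120 − 97.56800 = -26.29680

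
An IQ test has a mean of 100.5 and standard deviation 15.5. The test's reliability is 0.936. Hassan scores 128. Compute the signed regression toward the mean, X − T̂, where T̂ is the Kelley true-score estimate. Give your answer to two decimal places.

T̂ = ρX + (1 − ρ)μ
  = 0.936 × 128 + 0.064 × 100.5
  = 119.808 + 6.4320
  = 126.2400
  ≈ 126.240
X − T̂ = 128 − 126.240 = 1.760 → 1.76

1.76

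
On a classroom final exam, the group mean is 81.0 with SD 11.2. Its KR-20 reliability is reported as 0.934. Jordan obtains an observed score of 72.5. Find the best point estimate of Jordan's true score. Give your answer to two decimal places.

T̂ = 0.934(72.5) + 0.066(81.0) = 67.7150 + 5.3460 = 73.061 → 73.06

73.06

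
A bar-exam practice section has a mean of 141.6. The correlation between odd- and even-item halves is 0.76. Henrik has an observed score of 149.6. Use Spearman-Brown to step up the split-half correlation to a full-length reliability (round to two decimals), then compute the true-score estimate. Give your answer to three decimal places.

148.480

Spearman-Brown: ρ = 2r/(1 + r) = 2(0.76)/(1 + 0.76) = 1.520/1.76 = 0.8636 → 0.86
Regress the observed score toward the mean by the unreliability: T̂ = 0.86·149.6 + 0.14·141.6 = 128.656 + 19.824 = 148.4800.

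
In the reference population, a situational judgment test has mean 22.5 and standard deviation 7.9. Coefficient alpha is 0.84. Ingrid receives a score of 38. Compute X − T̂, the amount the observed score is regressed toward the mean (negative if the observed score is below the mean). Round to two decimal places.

T̂ = 0.84(38) + 0.16(22.5) = 31.92 + 3.600 = 35.5200 → 35.520
X − T̂ = 38 − 35.520 = 2.480 → 2.48

2.48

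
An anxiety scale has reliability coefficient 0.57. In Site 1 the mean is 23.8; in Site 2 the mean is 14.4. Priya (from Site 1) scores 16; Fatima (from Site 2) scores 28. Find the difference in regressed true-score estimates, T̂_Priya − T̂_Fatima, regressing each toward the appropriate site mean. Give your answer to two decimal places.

T̂_Priya = 0.57(16) + 0.43(23.8) = 19.3540
T̂_Fatima = 0.57(28) + 0.43(14.4) = 22.1520
Difference = 19.3540 − 22.1520 = -2.7980

-2.80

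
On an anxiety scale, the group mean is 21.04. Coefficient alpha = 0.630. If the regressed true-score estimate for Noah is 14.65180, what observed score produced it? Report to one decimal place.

10.9

T̂ = ρX + (1 − ρ)μ  ⇒  X = (T̂ − (1 − ρ)μ) / ρ
X = (14.65180 − 0.370 × 21.04) / 0.630 = (14.65180 − 7.78480) / 0.630 = 6.86700 / 0.630 = 10.900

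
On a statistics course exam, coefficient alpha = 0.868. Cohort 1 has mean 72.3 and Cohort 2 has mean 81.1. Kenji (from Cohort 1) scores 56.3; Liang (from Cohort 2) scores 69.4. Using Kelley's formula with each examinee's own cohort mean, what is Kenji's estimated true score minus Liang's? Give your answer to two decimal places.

T̂_Kenji = 0.868(56.3) + 0.132(72.3) = 58.4120
T̂_Liang = 0.868(69.4) + 0.132(81.1) = 70.9444
Difference = 58.4120 − 70.9444 = -12.5324

-12.53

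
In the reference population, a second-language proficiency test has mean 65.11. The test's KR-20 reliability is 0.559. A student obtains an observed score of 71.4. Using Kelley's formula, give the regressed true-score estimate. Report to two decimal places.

68.63

T̂ = ρX + (1 − ρ)μ
  = 0.559 × 71.4 + 0.441 × 65.11
  = 39.9126 + 28.71351
  = 68.626
  ≈ 68.63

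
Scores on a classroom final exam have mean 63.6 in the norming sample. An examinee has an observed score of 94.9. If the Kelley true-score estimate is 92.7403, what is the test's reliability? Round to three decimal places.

T̂ = ρX + (1 − ρ)μ  ⇒  T̂ − μ = ρ(X − μ)
ρ = (T̂ − μ)/(X − μ) = (92.7403 − 63.6) / (94.9 − 63.6) = 29.1403 / 31.3 = 0.93100

0.931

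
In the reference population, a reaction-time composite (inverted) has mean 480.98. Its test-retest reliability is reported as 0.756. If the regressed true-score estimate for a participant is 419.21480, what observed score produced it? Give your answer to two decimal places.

399.28

T̂ = ρX + (1 − ρ)μ  ⇒  X = (T̂ − (1 − ρ)μ) / ρ
X = (419.21480 − 0.244 × 480.98) / 0.756 = (419.21480 − 117.35912) / 0.756 = 301.85568 / 0.756 = 399.2800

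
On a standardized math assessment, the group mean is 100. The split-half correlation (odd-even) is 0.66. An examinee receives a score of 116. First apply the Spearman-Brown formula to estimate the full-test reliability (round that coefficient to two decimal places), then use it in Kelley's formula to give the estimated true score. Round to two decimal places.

112.80

Spearman-Brown: ρ = 2r/(1 + r) = 2(0.66)/(1 + 0.66) = 1.320/1.66 = 0.7952 → 0.80
Regress the observed score toward the mean by the unreliability: T̂ = 0.80·116 + 0.20·100 = 92.80 + 20.00 = 112.800.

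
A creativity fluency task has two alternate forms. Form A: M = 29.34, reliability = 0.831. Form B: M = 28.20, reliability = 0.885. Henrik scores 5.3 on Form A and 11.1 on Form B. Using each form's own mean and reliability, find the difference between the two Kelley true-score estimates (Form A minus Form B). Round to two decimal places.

-3.70

T̂_A = 0.831(5.3) + 0.169(29.34) = 9.3628
T̂_B = 0.885(11.1) + 0.115(28.20) = 13.0665
T̂_A − T̂_B = -3.7037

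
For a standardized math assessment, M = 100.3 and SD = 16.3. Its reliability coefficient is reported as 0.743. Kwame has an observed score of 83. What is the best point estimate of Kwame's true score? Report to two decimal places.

87.45

T̂ = 0.743(83) + 0.257(100.3) = 61.669 + 25.7771 = 87.446 → 87.45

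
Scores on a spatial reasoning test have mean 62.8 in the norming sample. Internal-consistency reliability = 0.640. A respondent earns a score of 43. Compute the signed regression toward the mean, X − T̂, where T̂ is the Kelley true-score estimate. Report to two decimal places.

-7.13

T̂ = ρX + (1 − ρ)μ
  = 0.640 × 43 + 0.360 × 62.8
  = 27.520 + 22.6080
  = 50.1280
  ≈ 50.128
X − T̂ = 43 − 50.128 = -7.128 → -7.13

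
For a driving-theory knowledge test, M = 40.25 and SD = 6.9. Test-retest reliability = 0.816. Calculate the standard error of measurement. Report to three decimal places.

2.960

SEM = SD · √(1 − ρ) = 6.9 × √0.184 = 6.9 × 0.4290 = 2.9598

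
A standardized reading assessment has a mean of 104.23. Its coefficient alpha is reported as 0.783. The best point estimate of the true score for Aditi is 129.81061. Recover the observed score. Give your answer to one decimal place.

136.9

T̂ = ρX + (1 − ρ)μ  ⇒  X = (T̂ − (1 − ρ)μ) / ρ
X = (129.81061 − 0.217 × 104.23) / 0.783 = (129.81061 − 22.61791) / 0.783 = 107.19270 / 0.783 = 136.900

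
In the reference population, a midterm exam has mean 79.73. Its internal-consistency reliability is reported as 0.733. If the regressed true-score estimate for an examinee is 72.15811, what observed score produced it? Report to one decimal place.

69.4

T̂ = ρX + (1 − ρ)μ  ⇒  X = (T̂ − (1 − ρ)μ) / ρ
X = (72.15811 − 0.267 × 79.73) / 0.733 = (72.15811 − 21.28791) / 0.733 = 50.87020 / 0.733 = 69.400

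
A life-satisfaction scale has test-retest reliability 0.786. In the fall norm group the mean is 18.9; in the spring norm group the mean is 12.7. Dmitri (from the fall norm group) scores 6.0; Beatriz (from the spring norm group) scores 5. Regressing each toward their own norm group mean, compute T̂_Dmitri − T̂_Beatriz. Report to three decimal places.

T̂_Dmitri = 0.786(6.0) + 0.214(18.9) = 8.76060
T̂_Beatriz = 0.786(5) + 0.214(12.7) = 6.64780
Difference = 8.76060 − 6.64780 = 2.11280

2.113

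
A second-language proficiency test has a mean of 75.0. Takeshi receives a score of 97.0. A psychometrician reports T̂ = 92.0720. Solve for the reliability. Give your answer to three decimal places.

T̂ = ρX + (1 − ρ)μ  ⇒  T̂ − μ = ρ(X − μ)
ρ = (T̂ − μ)/(X − μ) = (92.0720 − 75.0) / (97.0 − 75.0) = 17.0720 / 22.0 = 0.77600

0.776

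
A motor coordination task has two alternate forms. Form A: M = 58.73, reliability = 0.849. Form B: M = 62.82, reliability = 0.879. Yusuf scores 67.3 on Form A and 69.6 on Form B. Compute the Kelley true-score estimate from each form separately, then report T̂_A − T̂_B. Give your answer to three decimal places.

-2.774

T̂_A = 0.849(67.3) + 0.151(58.73) = 66.00593
T̂_B = 0.879(69.6) + 0.121(62.82) = 68.77962
T̂_A − T̂_B = -2.77369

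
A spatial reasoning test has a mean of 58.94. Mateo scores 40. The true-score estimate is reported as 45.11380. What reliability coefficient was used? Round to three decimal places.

0.730

T̂ = ρX + (1 − ρ)μ  ⇒  T̂ − μ = ρ(X − μ)
ρ = (T̂ − μ)/(X − μ) = (45.11380 − 58.94) / (40 − 58.94) = -13.82620 / -18.94 = 0.73000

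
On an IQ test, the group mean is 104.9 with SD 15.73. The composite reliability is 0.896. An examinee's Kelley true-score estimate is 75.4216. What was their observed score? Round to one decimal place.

T̂ = ρX + (1 − ρ)μ  ⇒  X = (T̂ − (1 − ρ)μ) / ρ
X = (75.4216 − 0.104 × 104.9) / 0.896 = (75.4216 − 10.9096) / 0.896 = 64.5120 / 0.896 = 72.000

72.0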